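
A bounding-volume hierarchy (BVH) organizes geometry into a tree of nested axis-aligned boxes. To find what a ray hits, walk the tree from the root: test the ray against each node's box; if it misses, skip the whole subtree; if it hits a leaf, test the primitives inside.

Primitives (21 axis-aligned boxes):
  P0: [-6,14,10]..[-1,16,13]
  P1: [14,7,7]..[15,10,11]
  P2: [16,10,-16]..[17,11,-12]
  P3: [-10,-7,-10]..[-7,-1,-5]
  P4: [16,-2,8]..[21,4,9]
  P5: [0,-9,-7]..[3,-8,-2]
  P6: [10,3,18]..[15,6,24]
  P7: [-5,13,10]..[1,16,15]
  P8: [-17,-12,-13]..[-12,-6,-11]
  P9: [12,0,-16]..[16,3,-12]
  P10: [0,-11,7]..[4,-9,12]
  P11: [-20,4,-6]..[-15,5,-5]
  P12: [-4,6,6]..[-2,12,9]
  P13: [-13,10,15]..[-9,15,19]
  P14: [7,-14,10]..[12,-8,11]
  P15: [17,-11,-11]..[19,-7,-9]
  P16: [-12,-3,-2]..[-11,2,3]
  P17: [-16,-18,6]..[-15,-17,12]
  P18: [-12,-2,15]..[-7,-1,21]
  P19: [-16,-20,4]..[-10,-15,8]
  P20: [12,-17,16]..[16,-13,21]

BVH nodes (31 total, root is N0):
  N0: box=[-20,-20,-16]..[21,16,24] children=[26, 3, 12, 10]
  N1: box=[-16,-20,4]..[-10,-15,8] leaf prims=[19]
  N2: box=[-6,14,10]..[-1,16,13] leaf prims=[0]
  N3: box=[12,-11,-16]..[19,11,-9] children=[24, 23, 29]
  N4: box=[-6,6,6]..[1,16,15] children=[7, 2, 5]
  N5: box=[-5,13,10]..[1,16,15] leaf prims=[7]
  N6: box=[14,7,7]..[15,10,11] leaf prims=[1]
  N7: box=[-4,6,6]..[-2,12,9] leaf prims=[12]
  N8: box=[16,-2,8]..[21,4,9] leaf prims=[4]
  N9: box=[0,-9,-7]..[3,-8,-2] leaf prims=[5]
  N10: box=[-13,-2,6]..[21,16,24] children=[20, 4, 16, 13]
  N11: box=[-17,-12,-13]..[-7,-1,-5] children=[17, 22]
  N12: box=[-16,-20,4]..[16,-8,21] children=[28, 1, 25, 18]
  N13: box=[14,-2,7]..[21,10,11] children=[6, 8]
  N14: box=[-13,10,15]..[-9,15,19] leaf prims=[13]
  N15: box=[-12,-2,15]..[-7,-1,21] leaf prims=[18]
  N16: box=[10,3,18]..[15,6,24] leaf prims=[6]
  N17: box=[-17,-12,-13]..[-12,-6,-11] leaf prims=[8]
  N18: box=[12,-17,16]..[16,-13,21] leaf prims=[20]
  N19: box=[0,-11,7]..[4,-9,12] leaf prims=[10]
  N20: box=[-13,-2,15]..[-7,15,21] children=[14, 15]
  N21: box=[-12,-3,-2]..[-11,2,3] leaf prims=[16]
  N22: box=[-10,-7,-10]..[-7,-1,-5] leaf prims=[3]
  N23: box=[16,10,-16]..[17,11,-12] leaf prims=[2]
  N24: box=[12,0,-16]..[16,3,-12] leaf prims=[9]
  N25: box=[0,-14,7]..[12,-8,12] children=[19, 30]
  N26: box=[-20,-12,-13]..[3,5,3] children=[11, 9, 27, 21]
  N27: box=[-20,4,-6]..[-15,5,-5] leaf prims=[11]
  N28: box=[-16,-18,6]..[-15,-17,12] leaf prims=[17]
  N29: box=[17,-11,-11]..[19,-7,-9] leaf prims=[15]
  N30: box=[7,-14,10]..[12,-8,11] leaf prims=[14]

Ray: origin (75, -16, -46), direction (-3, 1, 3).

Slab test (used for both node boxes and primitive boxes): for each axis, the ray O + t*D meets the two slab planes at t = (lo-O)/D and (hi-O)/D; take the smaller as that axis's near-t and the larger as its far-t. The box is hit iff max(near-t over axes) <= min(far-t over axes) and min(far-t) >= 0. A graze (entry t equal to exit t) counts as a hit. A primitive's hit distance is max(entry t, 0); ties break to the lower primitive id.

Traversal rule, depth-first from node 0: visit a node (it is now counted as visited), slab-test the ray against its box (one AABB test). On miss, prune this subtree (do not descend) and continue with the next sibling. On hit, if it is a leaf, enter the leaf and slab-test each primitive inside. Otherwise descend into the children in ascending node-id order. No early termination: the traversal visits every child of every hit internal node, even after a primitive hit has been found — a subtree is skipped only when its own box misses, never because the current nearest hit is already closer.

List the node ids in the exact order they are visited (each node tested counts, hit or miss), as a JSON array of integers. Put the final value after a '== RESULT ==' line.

Walk:
N0 x:[18,95/3] y:[-4,32] z:[10,70/3] -> hit [18,70/3], descend [3, 10, 12, 26]
  N3 x:[56/3,21] y:[5,27] z:[10,37/3] -> miss, prune
  N10 x:[18,88/3] y:[14,32] z:[52/3,70/3] -> hit [18,70/3], descend [4, 13, 16, 20]
    N4 x:[74/3,27] y:[22,32] z:[52/3,61/3] -> miss, prune
    N13 x:[18,61/3] y:[14,26] z:[53/3,19] -> hit [18,19], descend [6, 8]
      N6 x:[20,61/3] y:[23,26] z:[53/3,19] -> miss, prune
      N8 x:[18,59/3] y:[14,20] z:[18,55/3] -> hit [18,55/3] leaf, test {P4@t=18}
    N16 x:[20,65/3] y:[19,22] z:[64/3,70/3] -> hit [64/3,65/3] leaf, test {P6@t=64/3}
    N20 x:[82/3,88/3] y:[14,31] z:[61/3,67/3] -> miss, prune
  N12 x:[59/3,91/3] y:[-4,8] z:[50/3,67/3] -> miss, prune
  N26 x:[24,95/3] y:[4,21] z:[11,49/3] -> miss, prune

order=[0, 3, 10, 4, 13, 6, 8, 16, 20, 12, 26]  |boxes|=11  |leaves|=2  hit=P4

== RESULT ==
[0, 3, 10, 4, 13, 6, 8, 16, 20, 12, 26]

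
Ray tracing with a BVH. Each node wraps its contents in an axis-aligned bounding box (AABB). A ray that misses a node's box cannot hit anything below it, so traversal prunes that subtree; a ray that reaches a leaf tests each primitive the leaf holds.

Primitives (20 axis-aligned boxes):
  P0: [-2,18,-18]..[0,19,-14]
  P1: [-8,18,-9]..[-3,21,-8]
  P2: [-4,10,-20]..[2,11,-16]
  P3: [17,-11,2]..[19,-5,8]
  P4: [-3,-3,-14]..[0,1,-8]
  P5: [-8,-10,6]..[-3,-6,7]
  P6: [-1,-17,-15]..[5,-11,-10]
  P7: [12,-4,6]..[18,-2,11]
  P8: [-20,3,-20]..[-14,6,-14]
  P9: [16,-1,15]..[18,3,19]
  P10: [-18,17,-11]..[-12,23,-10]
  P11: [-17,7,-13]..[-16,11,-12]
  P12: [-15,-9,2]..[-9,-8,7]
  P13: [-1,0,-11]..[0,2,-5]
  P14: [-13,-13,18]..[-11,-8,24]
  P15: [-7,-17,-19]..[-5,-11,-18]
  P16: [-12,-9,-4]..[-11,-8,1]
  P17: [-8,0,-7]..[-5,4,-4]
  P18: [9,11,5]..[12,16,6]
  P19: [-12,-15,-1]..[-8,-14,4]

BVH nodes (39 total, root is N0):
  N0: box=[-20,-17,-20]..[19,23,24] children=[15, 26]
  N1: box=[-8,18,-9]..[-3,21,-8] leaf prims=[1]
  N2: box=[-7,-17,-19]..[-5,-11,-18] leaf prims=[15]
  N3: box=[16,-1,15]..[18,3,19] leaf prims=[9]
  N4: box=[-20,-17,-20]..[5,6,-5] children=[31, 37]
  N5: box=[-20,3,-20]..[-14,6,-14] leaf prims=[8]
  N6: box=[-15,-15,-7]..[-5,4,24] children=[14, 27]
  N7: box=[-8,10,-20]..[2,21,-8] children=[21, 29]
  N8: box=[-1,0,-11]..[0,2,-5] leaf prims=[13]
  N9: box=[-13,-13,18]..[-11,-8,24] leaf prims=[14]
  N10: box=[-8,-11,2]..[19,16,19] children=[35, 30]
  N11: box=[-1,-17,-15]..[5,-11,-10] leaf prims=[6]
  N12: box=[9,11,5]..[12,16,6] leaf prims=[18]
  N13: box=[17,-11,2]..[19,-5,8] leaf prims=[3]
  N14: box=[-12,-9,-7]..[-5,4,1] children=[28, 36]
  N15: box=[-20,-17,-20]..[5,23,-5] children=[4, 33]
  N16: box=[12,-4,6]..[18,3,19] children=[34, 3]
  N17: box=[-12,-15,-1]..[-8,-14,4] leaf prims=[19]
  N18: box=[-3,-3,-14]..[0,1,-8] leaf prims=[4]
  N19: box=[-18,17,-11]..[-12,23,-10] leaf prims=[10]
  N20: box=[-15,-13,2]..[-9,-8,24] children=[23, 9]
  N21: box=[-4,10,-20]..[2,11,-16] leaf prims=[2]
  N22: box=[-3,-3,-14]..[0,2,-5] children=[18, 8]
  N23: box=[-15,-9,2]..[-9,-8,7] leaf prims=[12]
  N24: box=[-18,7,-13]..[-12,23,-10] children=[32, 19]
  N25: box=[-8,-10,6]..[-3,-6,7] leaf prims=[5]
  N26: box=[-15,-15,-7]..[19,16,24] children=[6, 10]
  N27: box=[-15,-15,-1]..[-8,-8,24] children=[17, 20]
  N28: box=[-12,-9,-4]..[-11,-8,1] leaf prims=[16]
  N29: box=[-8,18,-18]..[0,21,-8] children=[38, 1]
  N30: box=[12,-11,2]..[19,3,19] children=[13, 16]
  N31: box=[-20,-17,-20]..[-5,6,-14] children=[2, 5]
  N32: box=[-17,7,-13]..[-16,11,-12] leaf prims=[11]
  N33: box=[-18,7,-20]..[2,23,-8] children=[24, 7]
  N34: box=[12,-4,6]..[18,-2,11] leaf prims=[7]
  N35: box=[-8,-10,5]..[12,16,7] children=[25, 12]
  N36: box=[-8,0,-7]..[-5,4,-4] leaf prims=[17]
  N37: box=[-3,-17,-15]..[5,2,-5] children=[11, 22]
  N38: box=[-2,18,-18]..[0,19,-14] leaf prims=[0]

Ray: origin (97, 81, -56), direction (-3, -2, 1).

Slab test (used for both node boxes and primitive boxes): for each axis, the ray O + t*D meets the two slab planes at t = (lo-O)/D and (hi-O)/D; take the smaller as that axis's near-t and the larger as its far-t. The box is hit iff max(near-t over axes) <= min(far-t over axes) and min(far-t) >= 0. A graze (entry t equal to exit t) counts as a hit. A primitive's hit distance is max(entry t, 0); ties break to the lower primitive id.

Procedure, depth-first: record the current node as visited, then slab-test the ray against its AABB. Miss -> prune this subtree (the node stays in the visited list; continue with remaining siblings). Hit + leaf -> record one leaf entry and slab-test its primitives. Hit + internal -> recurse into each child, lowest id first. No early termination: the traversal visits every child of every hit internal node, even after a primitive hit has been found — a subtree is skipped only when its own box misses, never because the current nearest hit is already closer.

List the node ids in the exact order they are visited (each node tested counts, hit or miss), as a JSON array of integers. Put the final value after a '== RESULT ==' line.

Walk:
N0 x:[26,39] y:[29,49] z:[36,80] -> hit [36,39], descend [15, 26]
  N15 x:[92/3,39] y:[29,49] z:[36,51] -> hit [36,39], descend [4, 33]
    N4 x:[92/3,39] y:[75/2,49] z:[36,51] -> hit [75/2,39], descend [31, 37]
      N31 x:[34,39] y:[75/2,49] z:[36,42] -> hit [75/2,39], descend [2, 5]
        N2 x:[34,104/3] y:[46,49] z:[37,38] -> miss, prune
        N5 x:[37,39] y:[75/2,39] z:[36,42] -> hit [75/2,39] leaf, test {P8@t=75/2}
      N37 x:[92/3,100/3] y:[79/2,49] z:[41,51] -> miss, prune
    N33 x:[95/3,115/3] y:[29,37] z:[36,48] -> hit [36,37], descend [7, 24]
      N7 x:[95/3,35] y:[30,71/2] z:[36,48] -> miss, prune
      N24 x:[109/3,115/3] y:[29,37] z:[43,46] -> miss, prune
  N26 x:[26,112/3] y:[65/2,48] z:[49,80] -> miss, prune

Visited [0, 15, 4, 31, 2, 5, 37, 33, 7, 24, 26]. Tests: 11 box, 1 leaf. Nearest: P8.

== RESULT ==
[0, 15, 4, 31, 2, 5, 37, 33, 7, 24, 26]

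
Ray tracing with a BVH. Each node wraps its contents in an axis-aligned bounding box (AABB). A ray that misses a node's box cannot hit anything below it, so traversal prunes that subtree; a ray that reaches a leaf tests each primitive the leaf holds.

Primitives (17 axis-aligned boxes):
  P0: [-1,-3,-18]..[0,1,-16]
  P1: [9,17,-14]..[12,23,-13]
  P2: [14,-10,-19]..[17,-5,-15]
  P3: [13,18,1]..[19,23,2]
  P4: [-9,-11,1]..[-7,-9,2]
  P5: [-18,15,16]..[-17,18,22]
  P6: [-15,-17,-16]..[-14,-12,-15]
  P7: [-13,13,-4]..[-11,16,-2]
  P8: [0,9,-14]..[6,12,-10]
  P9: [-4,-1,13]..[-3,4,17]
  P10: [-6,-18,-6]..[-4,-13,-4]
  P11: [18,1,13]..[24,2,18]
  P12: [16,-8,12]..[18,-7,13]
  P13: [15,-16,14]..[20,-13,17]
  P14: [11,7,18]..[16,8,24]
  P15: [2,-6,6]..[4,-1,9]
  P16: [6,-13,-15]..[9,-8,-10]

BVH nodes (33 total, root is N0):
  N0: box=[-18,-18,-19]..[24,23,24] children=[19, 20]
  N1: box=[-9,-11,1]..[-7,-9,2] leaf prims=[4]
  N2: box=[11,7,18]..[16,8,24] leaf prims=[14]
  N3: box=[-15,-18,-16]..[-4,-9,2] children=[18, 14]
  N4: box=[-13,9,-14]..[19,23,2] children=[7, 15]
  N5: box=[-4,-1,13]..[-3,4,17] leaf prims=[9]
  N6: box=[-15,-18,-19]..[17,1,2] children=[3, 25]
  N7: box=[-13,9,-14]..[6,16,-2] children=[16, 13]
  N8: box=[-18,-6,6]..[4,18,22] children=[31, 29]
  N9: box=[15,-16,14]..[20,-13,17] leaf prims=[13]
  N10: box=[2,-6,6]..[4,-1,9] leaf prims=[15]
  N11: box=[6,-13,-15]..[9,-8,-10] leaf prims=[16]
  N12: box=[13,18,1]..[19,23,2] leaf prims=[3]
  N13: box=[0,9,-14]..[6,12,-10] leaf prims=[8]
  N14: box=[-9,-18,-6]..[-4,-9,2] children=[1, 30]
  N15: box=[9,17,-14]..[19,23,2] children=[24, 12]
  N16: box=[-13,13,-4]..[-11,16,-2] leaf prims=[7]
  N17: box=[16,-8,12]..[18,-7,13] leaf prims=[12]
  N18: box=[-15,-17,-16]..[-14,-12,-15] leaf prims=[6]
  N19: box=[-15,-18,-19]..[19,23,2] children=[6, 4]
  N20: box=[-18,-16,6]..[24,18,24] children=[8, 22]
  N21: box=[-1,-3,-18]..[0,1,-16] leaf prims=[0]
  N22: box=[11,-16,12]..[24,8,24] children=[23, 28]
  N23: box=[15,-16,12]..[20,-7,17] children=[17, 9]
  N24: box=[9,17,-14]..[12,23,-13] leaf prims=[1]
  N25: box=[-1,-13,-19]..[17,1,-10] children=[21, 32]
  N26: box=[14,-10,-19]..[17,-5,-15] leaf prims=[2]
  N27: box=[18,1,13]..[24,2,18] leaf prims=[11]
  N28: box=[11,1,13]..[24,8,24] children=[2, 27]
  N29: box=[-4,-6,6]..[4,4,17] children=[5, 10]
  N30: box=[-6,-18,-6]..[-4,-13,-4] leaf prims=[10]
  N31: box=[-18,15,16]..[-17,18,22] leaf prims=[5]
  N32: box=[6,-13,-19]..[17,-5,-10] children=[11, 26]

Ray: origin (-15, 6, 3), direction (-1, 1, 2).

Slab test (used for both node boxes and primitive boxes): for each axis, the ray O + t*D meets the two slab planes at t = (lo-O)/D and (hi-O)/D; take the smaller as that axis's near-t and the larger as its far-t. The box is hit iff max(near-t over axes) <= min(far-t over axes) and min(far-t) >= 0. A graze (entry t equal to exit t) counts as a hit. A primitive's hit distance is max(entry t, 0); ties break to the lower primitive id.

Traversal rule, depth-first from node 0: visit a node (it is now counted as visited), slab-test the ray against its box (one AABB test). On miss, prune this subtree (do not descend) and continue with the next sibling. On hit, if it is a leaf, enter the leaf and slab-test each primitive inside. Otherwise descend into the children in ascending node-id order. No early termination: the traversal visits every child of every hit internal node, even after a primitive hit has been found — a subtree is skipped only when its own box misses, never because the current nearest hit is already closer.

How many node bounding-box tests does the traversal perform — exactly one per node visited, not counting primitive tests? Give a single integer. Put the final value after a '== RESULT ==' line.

Traverse from the root:
N0 x:[-39,3] y:[-24,17] z:[-11,21/2] -> hit [-11,3], descend [19, 20]
  N19 x:[-34,0] y:[-24,17] z:[-11,-1/2] -> miss, prune
  N20 x:[-39,3] y:[-22,12] z:[3/2,21/2] -> hit [3/2,3], descend [8, 22]
    N8 x:[-19,3] y:[-12,12] z:[3/2,19/2] -> hit [3/2,3], descend [29, 31]
      N29 x:[-19,-11] y:[-12,-2] z:[3/2,7] -> miss, prune
      N31 x:[2,3] y:[9,12] z:[13/2,19/2] -> miss, prune
    N22 x:[-39,-26] y:[-22,2] z:[9/2,21/2] -> miss, prune

Visited [0, 19, 20, 8, 29, 31, 22]. Tests: 7 box, 0 leaf. Nearest: miss.

== RESULT ==
7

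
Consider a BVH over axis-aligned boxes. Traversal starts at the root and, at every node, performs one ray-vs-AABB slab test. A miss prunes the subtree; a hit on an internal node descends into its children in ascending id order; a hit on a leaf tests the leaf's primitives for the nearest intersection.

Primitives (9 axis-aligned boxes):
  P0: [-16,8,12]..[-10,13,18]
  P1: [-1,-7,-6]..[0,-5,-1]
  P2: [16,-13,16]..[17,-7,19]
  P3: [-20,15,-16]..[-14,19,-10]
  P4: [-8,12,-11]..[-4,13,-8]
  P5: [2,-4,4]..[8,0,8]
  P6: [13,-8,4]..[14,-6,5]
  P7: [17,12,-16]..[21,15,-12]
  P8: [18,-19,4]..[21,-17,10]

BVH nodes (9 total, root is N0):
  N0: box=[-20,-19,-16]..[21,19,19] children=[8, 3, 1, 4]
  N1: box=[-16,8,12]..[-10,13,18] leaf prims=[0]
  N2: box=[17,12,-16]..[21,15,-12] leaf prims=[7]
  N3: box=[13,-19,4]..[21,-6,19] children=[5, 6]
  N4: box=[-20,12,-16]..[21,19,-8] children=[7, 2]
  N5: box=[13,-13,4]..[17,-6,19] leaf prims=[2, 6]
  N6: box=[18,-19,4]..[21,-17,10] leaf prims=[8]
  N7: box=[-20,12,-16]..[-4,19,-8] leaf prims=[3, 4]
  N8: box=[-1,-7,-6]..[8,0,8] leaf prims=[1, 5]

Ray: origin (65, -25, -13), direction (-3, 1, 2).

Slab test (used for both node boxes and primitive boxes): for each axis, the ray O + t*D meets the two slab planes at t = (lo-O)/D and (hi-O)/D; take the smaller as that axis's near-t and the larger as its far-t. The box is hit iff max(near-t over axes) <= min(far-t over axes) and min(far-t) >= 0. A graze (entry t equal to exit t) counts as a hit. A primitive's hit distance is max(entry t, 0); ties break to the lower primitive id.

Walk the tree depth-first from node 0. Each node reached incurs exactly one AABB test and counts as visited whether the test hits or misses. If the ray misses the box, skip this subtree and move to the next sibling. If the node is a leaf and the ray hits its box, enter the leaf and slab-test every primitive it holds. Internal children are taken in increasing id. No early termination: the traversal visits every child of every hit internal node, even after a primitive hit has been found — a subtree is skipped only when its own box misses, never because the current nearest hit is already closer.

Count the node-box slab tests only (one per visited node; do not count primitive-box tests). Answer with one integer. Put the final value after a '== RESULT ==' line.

Trace the traversal:
N0 x:[44/3,85/3] y:[6,44] z:[-3/2,16] -> hit [44/3,16], descend [1, 3, 4, 8]
  N1 x:[25,27] y:[33,38] z:[25/2,31/2] -> miss, prune
  N3 x:[44/3,52/3] y:[6,19] z:[17/2,16] -> hit [44/3,16], descend [5, 6]
    N5 x:[16,52/3] y:[12,19] z:[17/2,16] -> hit [16,16] leaf, test {P2@t=16, P6(miss)}
    N6 x:[44/3,47/3] y:[6,8] z:[17/2,23/2] -> miss, prune
  N4 x:[44/3,85/3] y:[37,44] z:[-3/2,5/2] -> miss, prune
  N8 x:[19,22] y:[18,25] z:[7/2,21/2] -> miss, prune

7 AABB tests over nodes [0, 1, 3, 5, 6, 4, 8]; 1 leaf entered; closest P2.

== RESULT ==
7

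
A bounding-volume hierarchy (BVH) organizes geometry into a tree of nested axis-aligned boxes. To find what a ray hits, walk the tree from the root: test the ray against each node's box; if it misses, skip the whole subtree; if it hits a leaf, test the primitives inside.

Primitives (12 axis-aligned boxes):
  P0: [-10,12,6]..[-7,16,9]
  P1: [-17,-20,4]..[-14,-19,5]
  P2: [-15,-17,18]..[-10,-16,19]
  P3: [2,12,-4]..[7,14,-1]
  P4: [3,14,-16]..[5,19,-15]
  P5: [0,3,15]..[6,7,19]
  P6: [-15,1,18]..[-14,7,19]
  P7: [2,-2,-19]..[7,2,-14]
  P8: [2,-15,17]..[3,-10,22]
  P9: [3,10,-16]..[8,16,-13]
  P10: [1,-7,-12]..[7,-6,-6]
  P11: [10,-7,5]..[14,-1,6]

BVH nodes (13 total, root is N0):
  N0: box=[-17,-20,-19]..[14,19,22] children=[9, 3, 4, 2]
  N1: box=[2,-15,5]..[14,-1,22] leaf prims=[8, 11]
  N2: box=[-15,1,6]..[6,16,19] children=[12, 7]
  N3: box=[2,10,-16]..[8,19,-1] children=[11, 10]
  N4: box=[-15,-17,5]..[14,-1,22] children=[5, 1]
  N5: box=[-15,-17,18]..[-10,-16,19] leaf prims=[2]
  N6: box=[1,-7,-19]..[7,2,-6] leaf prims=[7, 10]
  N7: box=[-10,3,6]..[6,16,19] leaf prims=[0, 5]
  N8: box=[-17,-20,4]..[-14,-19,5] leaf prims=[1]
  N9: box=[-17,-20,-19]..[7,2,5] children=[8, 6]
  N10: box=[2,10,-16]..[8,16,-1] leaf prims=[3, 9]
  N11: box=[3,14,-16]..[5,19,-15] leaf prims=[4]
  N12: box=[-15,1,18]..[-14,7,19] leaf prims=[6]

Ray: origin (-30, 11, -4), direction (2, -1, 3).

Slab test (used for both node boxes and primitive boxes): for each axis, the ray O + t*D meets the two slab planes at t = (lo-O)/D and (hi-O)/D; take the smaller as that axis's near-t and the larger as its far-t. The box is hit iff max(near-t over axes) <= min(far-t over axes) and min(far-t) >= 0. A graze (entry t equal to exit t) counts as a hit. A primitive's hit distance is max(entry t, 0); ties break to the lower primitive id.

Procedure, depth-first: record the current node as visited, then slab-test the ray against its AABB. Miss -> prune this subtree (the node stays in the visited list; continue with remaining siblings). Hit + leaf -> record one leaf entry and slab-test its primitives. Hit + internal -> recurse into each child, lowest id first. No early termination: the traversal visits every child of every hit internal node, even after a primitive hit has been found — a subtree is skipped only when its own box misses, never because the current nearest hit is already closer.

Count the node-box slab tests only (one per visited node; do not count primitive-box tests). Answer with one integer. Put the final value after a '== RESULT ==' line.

Trace the traversal:
N0 x:[13/2,22] y:[-8,31] z:[-5,26/3] -> hit [13/2,26/3], descend [2, 3, 4, 9]
  N2 x:[15/2,18] y:[-5,10] z:[10/3,23/3] -> hit [15/2,23/3], descend [7, 12]
    N7 x:[10,18] y:[-5,8] z:[10/3,23/3] -> miss, prune
    N12 x:[15/2,8] y:[4,10] z:[22/3,23/3] -> hit [15/2,23/3] leaf, test {P6@t=15/2}
  N3 x:[16,19] y:[-8,1] z:[-4,1] -> miss, prune
  N4 x:[15/2,22] y:[12,28] z:[3,26/3] -> miss, prune
  N9 x:[13/2,37/2] y:[9,31] z:[-5,3] -> miss, prune

Visited [0, 2, 7, 12, 3, 4, 9]. Tests: 7 box, 1 leaf. Nearest: P6.

== RESULT ==
7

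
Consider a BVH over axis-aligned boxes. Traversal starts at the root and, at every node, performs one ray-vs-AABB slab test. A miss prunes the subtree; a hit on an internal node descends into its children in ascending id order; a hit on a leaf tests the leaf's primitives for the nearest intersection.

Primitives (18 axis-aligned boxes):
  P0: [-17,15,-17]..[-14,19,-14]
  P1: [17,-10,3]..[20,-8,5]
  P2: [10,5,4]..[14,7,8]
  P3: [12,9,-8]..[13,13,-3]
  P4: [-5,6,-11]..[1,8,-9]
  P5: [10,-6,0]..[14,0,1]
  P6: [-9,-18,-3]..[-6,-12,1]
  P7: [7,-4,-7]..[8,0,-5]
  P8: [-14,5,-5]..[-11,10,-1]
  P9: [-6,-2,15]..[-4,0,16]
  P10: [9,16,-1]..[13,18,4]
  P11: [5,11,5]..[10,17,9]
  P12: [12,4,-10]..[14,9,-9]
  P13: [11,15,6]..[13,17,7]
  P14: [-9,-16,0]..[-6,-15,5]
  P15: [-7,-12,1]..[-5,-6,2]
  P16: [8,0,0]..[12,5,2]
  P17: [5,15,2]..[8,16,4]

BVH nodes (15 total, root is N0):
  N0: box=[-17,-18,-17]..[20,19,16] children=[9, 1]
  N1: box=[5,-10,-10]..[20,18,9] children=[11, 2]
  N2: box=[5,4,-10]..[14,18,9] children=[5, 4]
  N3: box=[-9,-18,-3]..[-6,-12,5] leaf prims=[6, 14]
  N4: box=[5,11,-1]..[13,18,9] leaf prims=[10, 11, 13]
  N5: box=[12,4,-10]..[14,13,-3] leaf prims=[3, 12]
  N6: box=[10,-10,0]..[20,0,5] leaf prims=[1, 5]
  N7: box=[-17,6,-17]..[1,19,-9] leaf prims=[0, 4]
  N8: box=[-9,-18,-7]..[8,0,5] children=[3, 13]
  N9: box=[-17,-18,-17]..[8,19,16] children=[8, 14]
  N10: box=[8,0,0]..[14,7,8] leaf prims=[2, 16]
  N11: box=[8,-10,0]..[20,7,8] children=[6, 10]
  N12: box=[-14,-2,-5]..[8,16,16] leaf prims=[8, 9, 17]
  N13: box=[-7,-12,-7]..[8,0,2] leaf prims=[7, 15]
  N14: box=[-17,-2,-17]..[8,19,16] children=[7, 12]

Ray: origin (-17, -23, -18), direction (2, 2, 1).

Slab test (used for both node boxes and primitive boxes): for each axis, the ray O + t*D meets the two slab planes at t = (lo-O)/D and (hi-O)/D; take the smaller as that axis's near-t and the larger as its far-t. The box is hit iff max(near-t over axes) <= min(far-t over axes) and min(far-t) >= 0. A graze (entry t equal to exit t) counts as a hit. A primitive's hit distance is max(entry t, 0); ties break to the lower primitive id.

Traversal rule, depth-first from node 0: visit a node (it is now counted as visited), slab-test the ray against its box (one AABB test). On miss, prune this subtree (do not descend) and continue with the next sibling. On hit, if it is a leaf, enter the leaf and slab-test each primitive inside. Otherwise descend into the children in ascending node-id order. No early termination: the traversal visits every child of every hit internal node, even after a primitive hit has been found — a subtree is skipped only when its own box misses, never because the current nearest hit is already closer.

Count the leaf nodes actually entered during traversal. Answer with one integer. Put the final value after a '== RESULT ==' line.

Walk:
N0 x:[0,37/2] y:[5/2,21] z:[1,34] -> hit [5/2,37/2], descend [1, 9]
  N1 x:[11,37/2] y:[13/2,41/2] z:[8,27] -> hit [11,37/2], descend [2, 11]
    N2 x:[11,31/2] y:[27/2,41/2] z:[8,27] -> hit [27/2,31/2], descend [4, 5]
      N4 x:[11,15] y:[17,41/2] z:[17,27] -> miss, prune
      N5 x:[29/2,31/2] y:[27/2,18] z:[8,15] -> hit [29/2,15] leaf, test {P3(miss), P12(miss)}
    N11 x:[25/2,37/2] y:[13/2,15] z:[18,26] -> miss, prune
  N9 x:[0,25/2] y:[5/2,21] z:[1,34] -> hit [5/2,25/2], descend [8, 14]
    N8 x:[4,25/2] y:[5/2,23/2] z:[11,23] -> hit [11,23/2], descend [3, 13]
      N3 x:[4,11/2] y:[5/2,11/2] z:[15,23] -> miss, prune
      N13 x:[5,25/2] y:[11/2,23/2] z:[11,20] -> hit [11,23/2] leaf, test {P7(miss), P15(miss)}
    N14 x:[0,25/2] y:[21/2,21] z:[1,34] -> hit [21/2,25/2], descend [7, 12]
      N7 x:[0,9] y:[29/2,21] z:[1,9] -> miss, prune
      N12 x:[3/2,25/2] y:[21/2,39/2] z:[13,34] -> miss, prune

Visited [0, 1, 2, 4, 5, 11, 9, 8, 3, 13, 14, 7, 12]. Tests: 13 box, 2 leaf. Nearest: miss.

== RESULT ==
2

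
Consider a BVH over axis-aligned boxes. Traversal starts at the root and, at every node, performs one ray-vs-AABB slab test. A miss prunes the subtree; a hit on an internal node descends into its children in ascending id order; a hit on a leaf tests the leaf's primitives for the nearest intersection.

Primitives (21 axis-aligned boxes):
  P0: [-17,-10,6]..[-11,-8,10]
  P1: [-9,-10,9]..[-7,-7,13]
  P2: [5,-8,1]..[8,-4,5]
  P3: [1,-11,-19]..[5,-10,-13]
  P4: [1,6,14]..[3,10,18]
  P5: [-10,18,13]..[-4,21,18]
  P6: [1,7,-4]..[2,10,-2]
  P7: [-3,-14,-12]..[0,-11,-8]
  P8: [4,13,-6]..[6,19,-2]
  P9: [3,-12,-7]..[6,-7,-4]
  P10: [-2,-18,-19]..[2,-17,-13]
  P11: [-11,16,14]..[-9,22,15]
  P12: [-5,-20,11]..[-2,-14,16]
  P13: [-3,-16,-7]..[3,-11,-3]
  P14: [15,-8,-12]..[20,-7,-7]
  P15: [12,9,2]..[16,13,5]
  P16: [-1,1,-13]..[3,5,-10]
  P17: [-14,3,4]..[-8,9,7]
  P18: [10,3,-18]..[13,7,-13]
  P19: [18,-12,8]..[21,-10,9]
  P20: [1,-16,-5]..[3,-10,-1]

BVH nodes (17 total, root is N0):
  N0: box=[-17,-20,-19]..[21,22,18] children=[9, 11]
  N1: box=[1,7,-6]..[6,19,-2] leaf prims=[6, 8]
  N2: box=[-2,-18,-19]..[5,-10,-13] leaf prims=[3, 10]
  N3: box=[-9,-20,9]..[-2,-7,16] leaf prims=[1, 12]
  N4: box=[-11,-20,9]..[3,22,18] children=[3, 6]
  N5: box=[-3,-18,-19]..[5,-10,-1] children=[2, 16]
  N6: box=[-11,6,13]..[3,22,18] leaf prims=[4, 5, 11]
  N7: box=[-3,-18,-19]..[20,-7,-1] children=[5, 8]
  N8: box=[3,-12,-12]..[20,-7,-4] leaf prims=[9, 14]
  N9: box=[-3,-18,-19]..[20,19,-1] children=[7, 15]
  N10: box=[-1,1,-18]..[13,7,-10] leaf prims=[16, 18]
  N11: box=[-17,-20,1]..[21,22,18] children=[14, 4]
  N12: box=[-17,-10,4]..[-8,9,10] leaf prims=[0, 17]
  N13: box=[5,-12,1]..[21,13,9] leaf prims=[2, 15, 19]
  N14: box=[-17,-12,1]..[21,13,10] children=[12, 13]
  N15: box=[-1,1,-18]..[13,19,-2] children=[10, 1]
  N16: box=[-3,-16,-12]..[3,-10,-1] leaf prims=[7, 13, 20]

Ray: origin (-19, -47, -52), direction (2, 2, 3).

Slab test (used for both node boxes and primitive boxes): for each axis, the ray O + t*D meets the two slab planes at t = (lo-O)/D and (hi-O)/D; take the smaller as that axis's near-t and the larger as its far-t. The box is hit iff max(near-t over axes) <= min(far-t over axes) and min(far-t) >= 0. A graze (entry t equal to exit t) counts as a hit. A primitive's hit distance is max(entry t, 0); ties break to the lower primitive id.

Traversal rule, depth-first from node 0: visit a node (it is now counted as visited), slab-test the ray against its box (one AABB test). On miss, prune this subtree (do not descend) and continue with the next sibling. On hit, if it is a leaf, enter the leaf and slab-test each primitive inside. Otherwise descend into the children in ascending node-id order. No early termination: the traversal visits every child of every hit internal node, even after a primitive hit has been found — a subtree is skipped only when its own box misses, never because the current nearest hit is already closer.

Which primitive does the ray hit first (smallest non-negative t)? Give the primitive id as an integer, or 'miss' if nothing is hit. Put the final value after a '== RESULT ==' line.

Trace the traversal:
N0 x:[1,20] y:[27/2,69/2] z:[11,70/3] -> hit [27/2,20], descend [9, 11]
  N9 x:[8,39/2] y:[29/2,33] z:[11,17] -> hit [29/2,17], descend [7, 15]
    N7 x:[8,39/2] y:[29/2,20] z:[11,17] -> hit [29/2,17], descend [5, 8]
      N5 x:[8,12] y:[29/2,37/2] z:[11,17] -> miss, prune
      N8 x:[11,39/2] y:[35/2,20] z:[40/3,16] -> miss, prune
    N15 x:[9,16] y:[24,33] z:[34/3,50/3] -> miss, prune
  N11 x:[1,20] y:[27/2,69/2] z:[53/3,70/3] -> hit [53/3,20], descend [4, 14]
    N4 x:[4,11] y:[27/2,69/2] z:[61/3,70/3] -> miss, prune
    N14 x:[1,20] y:[35/2,30] z:[53/3,62/3] -> hit [53/3,20], descend [12, 13]
      N12 x:[1,11/2] y:[37/2,28] z:[56/3,62/3] -> miss, prune
      N13 x:[12,20] y:[35/2,30] z:[53/3,61/3] -> hit [53/3,20] leaf, test {P2(miss), P15(miss), P19(miss)}

Summary -> nodes [0, 9, 7, 5, 8, 15, 11, 4, 14, 12, 13]; box-tests=11; leaf-entries=1; first=miss

== RESULT ==
miss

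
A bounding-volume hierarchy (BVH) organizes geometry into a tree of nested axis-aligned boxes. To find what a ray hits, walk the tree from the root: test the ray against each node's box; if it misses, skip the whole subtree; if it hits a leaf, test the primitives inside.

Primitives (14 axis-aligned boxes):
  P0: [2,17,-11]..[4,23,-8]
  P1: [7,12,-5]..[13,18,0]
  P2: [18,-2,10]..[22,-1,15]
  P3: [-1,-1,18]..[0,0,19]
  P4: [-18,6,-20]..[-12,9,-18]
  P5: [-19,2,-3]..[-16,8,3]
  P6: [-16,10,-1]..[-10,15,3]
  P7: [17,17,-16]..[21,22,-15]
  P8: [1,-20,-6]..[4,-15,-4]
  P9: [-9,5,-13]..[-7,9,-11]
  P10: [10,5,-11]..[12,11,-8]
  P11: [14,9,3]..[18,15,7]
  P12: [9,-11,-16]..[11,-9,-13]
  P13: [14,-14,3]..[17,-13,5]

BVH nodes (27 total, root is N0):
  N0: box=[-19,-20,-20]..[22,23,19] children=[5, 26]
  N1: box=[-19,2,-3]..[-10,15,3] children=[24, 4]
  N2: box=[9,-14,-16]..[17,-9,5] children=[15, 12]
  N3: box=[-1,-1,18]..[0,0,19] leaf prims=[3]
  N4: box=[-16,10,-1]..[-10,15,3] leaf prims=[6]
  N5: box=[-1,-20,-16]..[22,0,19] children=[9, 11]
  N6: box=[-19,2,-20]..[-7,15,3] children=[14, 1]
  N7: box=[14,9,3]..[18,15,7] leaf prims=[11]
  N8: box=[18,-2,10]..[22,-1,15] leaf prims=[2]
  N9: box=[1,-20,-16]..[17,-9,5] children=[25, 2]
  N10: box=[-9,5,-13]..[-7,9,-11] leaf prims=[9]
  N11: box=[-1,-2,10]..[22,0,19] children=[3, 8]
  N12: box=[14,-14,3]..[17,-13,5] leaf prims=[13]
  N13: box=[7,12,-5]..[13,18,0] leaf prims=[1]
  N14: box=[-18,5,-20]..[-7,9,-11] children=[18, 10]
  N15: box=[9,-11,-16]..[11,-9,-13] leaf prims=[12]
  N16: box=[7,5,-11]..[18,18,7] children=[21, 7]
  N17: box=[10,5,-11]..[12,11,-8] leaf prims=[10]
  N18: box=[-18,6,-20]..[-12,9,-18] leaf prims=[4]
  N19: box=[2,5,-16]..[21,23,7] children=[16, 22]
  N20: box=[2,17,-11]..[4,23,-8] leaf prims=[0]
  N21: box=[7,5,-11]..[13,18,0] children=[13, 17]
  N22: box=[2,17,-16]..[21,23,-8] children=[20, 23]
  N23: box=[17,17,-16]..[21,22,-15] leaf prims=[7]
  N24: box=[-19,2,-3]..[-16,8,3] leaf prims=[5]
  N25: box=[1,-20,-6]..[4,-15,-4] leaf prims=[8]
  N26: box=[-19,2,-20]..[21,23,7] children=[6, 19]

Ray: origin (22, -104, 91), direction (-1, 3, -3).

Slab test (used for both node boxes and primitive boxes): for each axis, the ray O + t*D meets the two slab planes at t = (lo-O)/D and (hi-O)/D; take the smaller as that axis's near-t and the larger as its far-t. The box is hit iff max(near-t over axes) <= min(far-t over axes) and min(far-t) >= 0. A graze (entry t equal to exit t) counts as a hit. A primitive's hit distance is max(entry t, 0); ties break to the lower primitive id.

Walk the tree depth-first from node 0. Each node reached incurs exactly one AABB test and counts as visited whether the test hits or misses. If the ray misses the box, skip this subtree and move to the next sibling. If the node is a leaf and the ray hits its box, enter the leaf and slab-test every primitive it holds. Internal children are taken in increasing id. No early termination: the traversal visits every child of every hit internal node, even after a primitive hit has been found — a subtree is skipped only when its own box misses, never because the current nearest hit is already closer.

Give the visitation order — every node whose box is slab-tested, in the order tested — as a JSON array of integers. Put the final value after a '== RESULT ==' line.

Trace the traversal:
N0 x:[0,41] y:[28,127/3] z:[24,37] -> hit [28,37], descend [5, 26]
  N5 x:[0,23] y:[28,104/3] z:[24,107/3] -> miss, prune
  N26 x:[1,41] y:[106/3,127/3] z:[28,37] -> hit [106/3,37], descend [6, 19]
    N6 x:[29,41] y:[106/3,119/3] z:[88/3,37] -> hit [106/3,37], descend [1, 14]
      N1 x:[32,41] y:[106/3,119/3] z:[88/3,94/3] -> miss, prune
      N14 x:[29,40] y:[109/3,113/3] z:[34,37] -> hit [109/3,37], descend [10, 18]
        N10 x:[29,31] y:[109/3,113/3] z:[34,104/3] -> miss, prune
        N18 x:[34,40] y:[110/3,113/3] z:[109/3,37] -> hit [110/3,37] leaf, test {P4@t=110/3}
    N19 x:[1,20] y:[109/3,127/3] z:[28,107/3] -> miss, prune

order=[0, 5, 26, 6, 1, 14, 10, 18, 19]  |boxes|=9  |leaves|=1  hit=P4

== RESULT ==
[0, 5, 26, 6, 1, 14, 10, 18, 19]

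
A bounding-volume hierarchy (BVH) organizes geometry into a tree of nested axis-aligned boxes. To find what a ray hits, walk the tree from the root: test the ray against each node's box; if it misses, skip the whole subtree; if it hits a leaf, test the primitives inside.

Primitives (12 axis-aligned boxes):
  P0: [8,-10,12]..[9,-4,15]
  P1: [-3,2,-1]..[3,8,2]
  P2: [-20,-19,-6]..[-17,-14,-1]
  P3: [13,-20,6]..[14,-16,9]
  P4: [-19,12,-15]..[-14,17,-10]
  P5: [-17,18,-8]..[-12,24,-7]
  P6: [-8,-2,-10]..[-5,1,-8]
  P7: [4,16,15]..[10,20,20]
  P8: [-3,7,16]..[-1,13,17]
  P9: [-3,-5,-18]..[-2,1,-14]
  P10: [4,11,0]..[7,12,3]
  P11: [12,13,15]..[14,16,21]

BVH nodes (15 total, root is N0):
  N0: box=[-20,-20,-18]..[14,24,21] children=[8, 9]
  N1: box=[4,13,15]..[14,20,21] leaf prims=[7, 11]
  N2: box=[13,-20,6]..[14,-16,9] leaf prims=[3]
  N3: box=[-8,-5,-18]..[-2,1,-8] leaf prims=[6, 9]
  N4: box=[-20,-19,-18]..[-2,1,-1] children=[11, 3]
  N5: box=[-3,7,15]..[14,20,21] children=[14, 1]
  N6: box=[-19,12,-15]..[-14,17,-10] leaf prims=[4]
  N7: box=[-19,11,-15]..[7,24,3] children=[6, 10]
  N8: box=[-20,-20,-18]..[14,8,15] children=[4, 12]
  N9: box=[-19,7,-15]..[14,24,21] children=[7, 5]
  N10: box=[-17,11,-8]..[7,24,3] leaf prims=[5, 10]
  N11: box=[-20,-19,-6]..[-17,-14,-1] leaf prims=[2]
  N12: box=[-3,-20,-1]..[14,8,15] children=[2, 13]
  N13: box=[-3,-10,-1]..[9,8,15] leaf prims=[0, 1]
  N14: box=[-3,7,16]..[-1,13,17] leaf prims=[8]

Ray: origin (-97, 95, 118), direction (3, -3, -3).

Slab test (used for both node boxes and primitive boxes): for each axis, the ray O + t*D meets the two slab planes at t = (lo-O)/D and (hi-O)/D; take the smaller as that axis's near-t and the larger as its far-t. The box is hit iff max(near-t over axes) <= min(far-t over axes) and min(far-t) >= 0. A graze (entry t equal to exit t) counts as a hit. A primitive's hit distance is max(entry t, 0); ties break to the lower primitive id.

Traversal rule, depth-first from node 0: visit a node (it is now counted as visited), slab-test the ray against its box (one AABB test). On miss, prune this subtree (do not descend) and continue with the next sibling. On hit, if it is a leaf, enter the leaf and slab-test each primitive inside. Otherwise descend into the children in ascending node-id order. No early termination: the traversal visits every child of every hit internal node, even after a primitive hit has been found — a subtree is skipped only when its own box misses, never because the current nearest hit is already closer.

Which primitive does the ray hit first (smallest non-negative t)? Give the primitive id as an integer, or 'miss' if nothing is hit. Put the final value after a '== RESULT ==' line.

Walk:
N0 x:[77/3,37] y:[71/3,115/3] z:[97/3,136/3] -> hit [97/3,37], descend [8, 9]
  N8 x:[77/3,37] y:[29,115/3] z:[103/3,136/3] -> hit [103/3,37], descend [4, 12]
    N4 x:[77/3,95/3] y:[94/3,38] z:[119/3,136/3] -> miss, prune
    N12 x:[94/3,37] y:[29,115/3] z:[103/3,119/3] -> hit [103/3,37], descend [2, 13]
      N2 x:[110/3,37] y:[37,115/3] z:[109/3,112/3] -> hit [37,37] leaf, test {P3@t=37}
      N13 x:[94/3,106/3] y:[29,35] z:[103/3,119/3] -> hit [103/3,35] leaf, test {P0@t=35, P1(miss)}
  N9 x:[26,37] y:[71/3,88/3] z:[97/3,133/3] -> miss, prune

7 AABB tests over nodes [0, 8, 4, 12, 2, 13, 9]; 2 leaves entered; closest P0.

== RESULT ==
0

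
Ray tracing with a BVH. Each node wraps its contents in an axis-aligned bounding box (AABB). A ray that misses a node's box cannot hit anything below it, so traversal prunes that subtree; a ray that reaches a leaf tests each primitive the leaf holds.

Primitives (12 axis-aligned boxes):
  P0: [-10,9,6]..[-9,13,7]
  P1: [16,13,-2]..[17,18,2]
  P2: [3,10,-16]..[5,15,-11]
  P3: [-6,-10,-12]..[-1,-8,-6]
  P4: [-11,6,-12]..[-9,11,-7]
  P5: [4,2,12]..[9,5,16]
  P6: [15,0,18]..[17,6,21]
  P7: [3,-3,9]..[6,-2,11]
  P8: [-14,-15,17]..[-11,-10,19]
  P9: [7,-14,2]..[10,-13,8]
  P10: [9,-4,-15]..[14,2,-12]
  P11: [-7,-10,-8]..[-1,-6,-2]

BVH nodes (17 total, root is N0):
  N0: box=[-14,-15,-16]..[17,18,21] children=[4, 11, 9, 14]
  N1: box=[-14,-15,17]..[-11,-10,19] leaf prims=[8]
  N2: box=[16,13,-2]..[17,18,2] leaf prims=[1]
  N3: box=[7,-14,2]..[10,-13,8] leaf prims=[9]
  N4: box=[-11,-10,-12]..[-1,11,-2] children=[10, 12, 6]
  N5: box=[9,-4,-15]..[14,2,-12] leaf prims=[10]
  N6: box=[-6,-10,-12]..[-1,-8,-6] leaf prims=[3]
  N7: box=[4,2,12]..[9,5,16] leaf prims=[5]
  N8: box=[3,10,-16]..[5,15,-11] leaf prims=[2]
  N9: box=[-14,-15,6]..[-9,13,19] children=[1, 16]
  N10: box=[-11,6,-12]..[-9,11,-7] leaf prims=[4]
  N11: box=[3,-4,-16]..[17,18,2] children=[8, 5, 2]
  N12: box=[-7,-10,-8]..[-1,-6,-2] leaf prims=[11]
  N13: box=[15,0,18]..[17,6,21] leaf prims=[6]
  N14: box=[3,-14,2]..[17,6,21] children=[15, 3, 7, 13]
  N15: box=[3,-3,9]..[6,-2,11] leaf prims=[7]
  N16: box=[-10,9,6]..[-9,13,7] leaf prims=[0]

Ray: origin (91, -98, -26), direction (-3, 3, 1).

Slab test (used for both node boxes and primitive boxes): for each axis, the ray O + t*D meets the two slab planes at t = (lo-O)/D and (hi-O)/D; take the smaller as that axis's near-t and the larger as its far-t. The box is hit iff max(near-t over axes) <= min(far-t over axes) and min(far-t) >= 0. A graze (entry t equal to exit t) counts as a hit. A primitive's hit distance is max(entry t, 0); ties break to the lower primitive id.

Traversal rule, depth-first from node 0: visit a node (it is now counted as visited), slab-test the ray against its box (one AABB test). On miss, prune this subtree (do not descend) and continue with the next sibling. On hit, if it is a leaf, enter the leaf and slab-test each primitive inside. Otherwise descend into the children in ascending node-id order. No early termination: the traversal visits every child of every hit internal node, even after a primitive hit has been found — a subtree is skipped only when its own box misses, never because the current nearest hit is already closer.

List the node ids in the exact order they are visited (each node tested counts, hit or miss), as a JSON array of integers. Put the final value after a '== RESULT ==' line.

Walk:
N0 x:[74/3,35] y:[83/3,116/3] z:[10,47] -> hit [83/3,35], descend [4, 9, 11, 14]
  N4 x:[92/3,34] y:[88/3,109/3] z:[14,24] -> miss, prune
  N9 x:[100/3,35] y:[83/3,37] z:[32,45] -> hit [100/3,35], descend [1, 16]
    N1 x:[34,35] y:[83/3,88/3] z:[43,45] -> miss, prune
    N16 x:[100/3,101/3] y:[107/3,37] z:[32,33] -> miss, prune
  N11 x:[74/3,88/3] y:[94/3,116/3] z:[10,28] -> miss, prune
  N14 x:[74/3,88/3] y:[28,104/3] z:[28,47] -> hit [28,88/3], descend [3, 7, 13, 15]
    N3 x:[27,28] y:[28,85/3] z:[28,34] -> hit [28,28] leaf, test {P9@t=28}
    N7 x:[82/3,29] y:[100/3,103/3] z:[38,42] -> miss, prune
    N13 x:[74/3,76/3] y:[98/3,104/3] z:[44,47] -> miss, prune
    N15 x:[85/3,88/3] y:[95/3,32] z:[35,37] -> miss, prune

Visited [0, 4, 9, 1, 16, 11, 14, 3, 7, 13, 15]. Tests: 11 box, 1 leaf. Nearest: P9.

== RESULT ==
[0, 4, 9, 1, 16, 11, 14, 3, 7, 13, 15]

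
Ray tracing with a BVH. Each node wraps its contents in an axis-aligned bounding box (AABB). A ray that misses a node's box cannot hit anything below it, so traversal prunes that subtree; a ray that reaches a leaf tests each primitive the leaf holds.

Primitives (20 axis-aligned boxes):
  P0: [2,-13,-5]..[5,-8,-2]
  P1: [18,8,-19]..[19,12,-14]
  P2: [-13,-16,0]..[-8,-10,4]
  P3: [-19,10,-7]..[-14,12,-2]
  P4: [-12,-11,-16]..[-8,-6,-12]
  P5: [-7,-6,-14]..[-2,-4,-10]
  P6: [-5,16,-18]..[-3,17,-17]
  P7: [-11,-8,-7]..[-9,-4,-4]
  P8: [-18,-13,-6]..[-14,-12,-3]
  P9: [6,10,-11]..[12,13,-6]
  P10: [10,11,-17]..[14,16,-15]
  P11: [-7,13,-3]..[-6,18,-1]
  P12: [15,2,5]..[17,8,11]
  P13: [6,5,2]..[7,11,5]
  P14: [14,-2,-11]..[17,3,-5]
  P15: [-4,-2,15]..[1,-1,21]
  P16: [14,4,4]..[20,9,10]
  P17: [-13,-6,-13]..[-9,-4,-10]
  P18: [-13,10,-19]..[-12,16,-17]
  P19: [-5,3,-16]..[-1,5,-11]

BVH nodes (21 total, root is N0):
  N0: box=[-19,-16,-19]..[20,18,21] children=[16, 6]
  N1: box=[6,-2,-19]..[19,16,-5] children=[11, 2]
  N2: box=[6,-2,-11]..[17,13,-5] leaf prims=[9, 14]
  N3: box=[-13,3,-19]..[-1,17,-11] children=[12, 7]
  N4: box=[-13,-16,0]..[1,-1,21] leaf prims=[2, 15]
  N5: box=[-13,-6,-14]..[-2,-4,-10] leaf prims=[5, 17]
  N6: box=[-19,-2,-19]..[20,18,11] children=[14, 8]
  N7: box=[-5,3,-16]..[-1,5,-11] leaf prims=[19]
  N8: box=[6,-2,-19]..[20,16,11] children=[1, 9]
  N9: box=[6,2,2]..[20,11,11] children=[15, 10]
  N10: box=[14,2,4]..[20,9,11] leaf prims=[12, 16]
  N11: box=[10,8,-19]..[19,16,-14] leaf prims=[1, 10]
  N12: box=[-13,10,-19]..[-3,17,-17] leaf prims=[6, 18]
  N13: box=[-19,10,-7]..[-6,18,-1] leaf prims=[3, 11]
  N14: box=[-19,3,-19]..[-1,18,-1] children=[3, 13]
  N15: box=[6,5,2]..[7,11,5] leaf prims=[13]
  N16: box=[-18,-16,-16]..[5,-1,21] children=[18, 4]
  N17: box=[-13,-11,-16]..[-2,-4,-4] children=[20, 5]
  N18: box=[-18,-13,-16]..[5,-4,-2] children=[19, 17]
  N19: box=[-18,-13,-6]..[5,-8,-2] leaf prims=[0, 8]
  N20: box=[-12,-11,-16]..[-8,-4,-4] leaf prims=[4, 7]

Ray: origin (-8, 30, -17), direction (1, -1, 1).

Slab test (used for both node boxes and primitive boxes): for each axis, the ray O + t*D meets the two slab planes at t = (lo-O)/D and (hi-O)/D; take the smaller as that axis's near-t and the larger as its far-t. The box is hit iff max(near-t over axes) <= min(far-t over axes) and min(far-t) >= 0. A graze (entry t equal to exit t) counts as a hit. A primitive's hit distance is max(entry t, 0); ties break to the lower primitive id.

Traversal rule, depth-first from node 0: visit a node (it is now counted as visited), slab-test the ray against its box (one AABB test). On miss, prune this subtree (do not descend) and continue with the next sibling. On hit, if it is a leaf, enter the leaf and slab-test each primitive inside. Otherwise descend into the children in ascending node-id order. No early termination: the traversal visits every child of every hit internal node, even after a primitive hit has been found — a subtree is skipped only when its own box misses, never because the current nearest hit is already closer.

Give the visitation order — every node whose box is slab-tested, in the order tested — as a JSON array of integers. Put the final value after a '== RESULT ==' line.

Traverse from the root:
N0 x:[-11,28] y:[12,46] z:[-2,38] -> hit [12,28], descend [6, 16]
  N6 x:[-11,28] y:[12,32] z:[-2,28] -> hit [12,28], descend [8, 14]
    N8 x:[14,28] y:[14,32] z:[-2,28] -> hit [14,28], descend [1, 9]
      N1 x:[14,27] y:[14,32] z:[-2,12] -> miss, prune
      N9 x:[14,28] y:[19,28] z:[19,28] -> hit [19,28], descend [10, 15]
        N10 x:[22,28] y:[21,28] z:[21,28] -> hit [22,28] leaf, test {P12@t=23, P16@t=22}
        N15 x:[14,15] y:[19,25] z:[19,22] -> miss, prune
    N14 x:[-11,7] y:[12,27] z:[-2,16] -> miss, prune
  N16 x:[-10,13] y:[31,46] z:[1,38] -> miss, prune

order=[0, 6, 8, 1, 9, 10, 15, 14, 16]  |boxes|=9  |leaves|=1  hit=P16

== RESULT ==
[0, 6, 8, 1, 9, 10, 15, 14, 16]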